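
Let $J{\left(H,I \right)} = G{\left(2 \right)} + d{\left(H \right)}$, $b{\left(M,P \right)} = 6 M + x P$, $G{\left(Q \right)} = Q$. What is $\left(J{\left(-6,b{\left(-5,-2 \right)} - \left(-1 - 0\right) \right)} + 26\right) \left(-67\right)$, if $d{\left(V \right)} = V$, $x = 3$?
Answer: $-1474$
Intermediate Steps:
$b{\left(M,P \right)} = 3 P + 6 M$ ($b{\left(M,P \right)} = 6 M + 3 P = 3 P + 6 M$)
$J{\left(H,I \right)} = 2 + H$
$\left(J{\left(-6,b{\left(-5,-2 \right)} - \left(-1 - 0\right) \right)} + 26\right) \left(-67\right) = \left(\left(2 - 6\right) + 26\right) \left(-67\right) = \left(-4 + 26\right) \left(-67\right) = 22 \left(-67\right) = -1474$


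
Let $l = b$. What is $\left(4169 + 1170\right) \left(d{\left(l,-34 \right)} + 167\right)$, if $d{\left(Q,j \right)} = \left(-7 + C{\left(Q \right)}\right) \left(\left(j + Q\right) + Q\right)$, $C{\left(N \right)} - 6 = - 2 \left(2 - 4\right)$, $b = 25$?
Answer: $1147885$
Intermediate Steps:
$C{\left(N \right)} = 10$ ($C{\left(N \right)} = 6 - 2 \left(2 - 4\right) = 6 - -4 = 6 + 4 = 10$)
$l = 25$
$d{\left(Q,j \right)} = 3 j + 6 Q$ ($d{\left(Q,j \right)} = \left(-7 + 10\right) \left(\left(j + Q\right) + Q\right) = 3 \left(\left(Q + j\right) + Q\right) = 3 \left(j + 2 Q\right) = 3 j + 6 Q$)
$\left(4169 + 1170\right) \left(d{\left(l,-34 \right)} + 167\right) = \left(4169 + 1170\right) \left(\left(3 \left(-34\right) + 6 \cdot 25\right) + 167\right) = 5339 \left(\left(-102 + 150\right) + 167\right) = 5339 \left(48 + 167\right) = 5339 \cdot 215 = 1147885$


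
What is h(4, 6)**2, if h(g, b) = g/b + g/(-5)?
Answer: 4/225 ≈ 0.017778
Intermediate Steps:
h(g, b) = -g/5 + g/b (h(g, b) = g/b + g*(-1/5) = g/b - g/5 = -g/5 + g/b)
h(4, 6)**2 = (-1/5*4 + 4/6)**2 = (-4/5 + 4*(1/6))**2 = (-4/5 + 2/3)**2 = (-2/15)**2 = 4/225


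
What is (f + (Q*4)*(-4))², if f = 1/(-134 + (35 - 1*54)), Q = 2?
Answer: 23980609/23409 ≈ 1024.4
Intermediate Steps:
f = -1/153 (f = 1/(-134 + (35 - 54)) = 1/(-134 - 19) = 1/(-153) = -1/153 ≈ -0.0065359)
(f + (Q*4)*(-4))² = (-1/153 + (2*4)*(-4))² = (-1/153 + 8*(-4))² = (-1/153 - 32)² = (-4897/153)² = 23980609/23409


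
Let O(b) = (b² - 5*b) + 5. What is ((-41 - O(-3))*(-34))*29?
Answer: 69020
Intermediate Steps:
O(b) = 5 + b² - 5*b
((-41 - O(-3))*(-34))*29 = ((-41 - (5 + (-3)² - 5*(-3)))*(-34))*29 = ((-41 - (5 + 9 + 15))*(-34))*29 = ((-41 - 1*29)*(-34))*29 = ((-41 - 29)*(-34))*29 = -70*(-34)*29 = 2380*29 = 69020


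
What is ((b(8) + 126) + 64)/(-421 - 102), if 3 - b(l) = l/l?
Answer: -192/523 ≈ -0.36711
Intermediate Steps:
b(l) = 2 (b(l) = 3 - l/l = 3 - 1*1 = 3 - 1 = 2)
((b(8) + 126) + 64)/(-421 - 102) = ((2 + 126) + 64)/(-421 - 102) = (128 + 64)/(-523) = 192*(-1/523) = -192/523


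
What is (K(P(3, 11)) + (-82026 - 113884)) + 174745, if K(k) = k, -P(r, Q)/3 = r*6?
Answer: -21219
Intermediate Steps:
P(r, Q) = -18*r (P(r, Q) = -3*r*6 = -18*r)
(K(P(3, 11)) + (-82026 - 113884)) + 174745 = (-18*3 + (-82026 - 113884)) + 174745 = (-54 - 195910) + 174745 = -195964 + 174745 = -21219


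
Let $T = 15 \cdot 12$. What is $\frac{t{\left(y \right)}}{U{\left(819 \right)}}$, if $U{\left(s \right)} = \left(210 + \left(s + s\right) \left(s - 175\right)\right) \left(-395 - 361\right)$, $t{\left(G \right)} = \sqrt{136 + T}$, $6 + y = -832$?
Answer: $- \frac{\sqrt{79}}{398820996} \approx -2.2286 \cdot 10^{-8}$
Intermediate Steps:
$T = 180$
$y = -838$ ($y = -6 - 832 = -838$)
$t{\left(G \right)} = 2 \sqrt{79}$ ($t{\left(G \right)} = \sqrt{136 + 180} = \sqrt{316} = 2 \sqrt{79}$)
$U{\left(s \right)} = -158760 - 1512 s \left(-175 + s\right)$ ($U{\left(s \right)} = \left(210 + 2 s \left(-175 + s\right)\right) \left(-756\right) = -158760 - 1512 s \left(-175 + s\right)$)
$\frac{t{\left(y \right)}}{U{\left(819 \right)}} = \frac{2 \sqrt{79}}{-158760 - 1512 \cdot 819^{2} + 264600 \cdot 819} = \frac{2 \sqrt{79}}{-158760 - 1014190632 + 216707400} = \frac{2 \sqrt{79}}{-797641992} = 2 \sqrt{79} \left(- \frac{1}{797641992}\right) = - \frac{\sqrt{79}}{398820996}$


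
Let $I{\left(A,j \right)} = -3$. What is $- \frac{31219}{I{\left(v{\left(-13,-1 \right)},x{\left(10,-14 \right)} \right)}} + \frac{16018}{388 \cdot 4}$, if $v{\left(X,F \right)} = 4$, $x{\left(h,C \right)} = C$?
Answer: $\frac{24249971}{2328} \approx 10417.0$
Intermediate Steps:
$- \frac{31219}{I{\left(v{\left(-13,-1 \right)},x{\left(10,-14 \right)} \right)}} + \frac{16018}{388 \cdot 4} = - \frac{31219}{-3} + \frac{16018}{388 \cdot 4} = \left(-31219\right) \left(- \frac{1}{3}\right) + \frac{16018}{1552} = \frac{31219}{3} + 16018 \cdot \frac{1}{1552} = \frac{31219}{3} + \frac{8009}{776} = \frac{24249971}{2328}$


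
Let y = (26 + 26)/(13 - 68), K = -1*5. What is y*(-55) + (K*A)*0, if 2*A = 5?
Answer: 52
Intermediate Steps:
A = 5/2 (A = (½)*5 = 5/2 ≈ 2.5000)
K = -5
y = -52/55 (y = 52/(-55) = 52*(-1/55) = -52/55 ≈ -0.94545)
y*(-55) + (K*A)*0 = -52/55*(-55) - 5*5/2*0 = 52 - 25/2*0 = 52 + 0 = 52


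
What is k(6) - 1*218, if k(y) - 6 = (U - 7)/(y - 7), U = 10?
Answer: -215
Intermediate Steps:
k(y) = 6 + 3/(-7 + y) (k(y) = 6 + (10 - 7)/(y - 7) = 6 + 3/(-7 + y))
k(6) - 1*218 = 3*(-13 + 2*6)/(-7 + 6) - 1*218 = 3*(-13 + 12)/(-1) - 218 = 3*(-1)*(-1) - 218 = 3 - 218 = -215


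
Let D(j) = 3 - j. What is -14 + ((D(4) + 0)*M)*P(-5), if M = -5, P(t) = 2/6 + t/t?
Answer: -22/3 ≈ -7.3333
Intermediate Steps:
P(t) = 4/3 (P(t) = 2*(⅙) + 1 = ⅓ + 1 = 4/3)
-14 + ((D(4) + 0)*M)*P(-5) = -14 + (((3 - 1*4) + 0)*(-5))*(4/3) = -14 + (((3 - 4) + 0)*(-5))*(4/3) = -14 + ((-1 + 0)*(-5))*(4/3) = -14 - 1*(-5)*(4/3) = -14 + 5*(4/3) = -14 + 20/3 = -22/3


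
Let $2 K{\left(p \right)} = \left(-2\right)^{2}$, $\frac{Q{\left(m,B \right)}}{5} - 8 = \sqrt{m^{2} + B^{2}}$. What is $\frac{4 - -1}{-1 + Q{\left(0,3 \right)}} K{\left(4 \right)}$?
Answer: $\frac{5}{27} \approx 0.18519$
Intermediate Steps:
$Q{\left(m,B \right)} = 40 + 5 \sqrt{B^{2} + m^{2}}$ ($Q{\left(m,B \right)} = 40 + 5 \sqrt{m^{2} + B^{2}} = 40 + 5 \sqrt{B^{2} + m^{2}}$)
$K{\left(p \right)} = 2$ ($K{\left(p \right)} = \frac{\left(-2\right)^{2}}{2} = \frac{1}{2} \cdot 4 = 2$)
$\frac{4 - -1}{-1 + Q{\left(0,3 \right)}} K{\left(4 \right)} = \frac{4 - -1}{-1 + \left(40 + 5 \sqrt{3^{2} + 0^{2}}\right)} 2 = \frac{4 + 1}{-1 + \left(40 + 5 \sqrt{9 + 0}\right)} 2 = \frac{1}{-1 + \left(40 + 5 \sqrt{9}\right)} 5 \cdot 2 = \frac{1}{-1 + \left(40 + 5 \cdot 3\right)} 5 \cdot 2 = \frac{1}{-1 + \left(40 + 15\right)} 5 \cdot 2 = \frac{1}{-1 + 55} \cdot 5 \cdot 2 = \frac{1}{54} \cdot 5 \cdot 2 = \frac{5}{54} \cdot 2 = \frac{5}{27}$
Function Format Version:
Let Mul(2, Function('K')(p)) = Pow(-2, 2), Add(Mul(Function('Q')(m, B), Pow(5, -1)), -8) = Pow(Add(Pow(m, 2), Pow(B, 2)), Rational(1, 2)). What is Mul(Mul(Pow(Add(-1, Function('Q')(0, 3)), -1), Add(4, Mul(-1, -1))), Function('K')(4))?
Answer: Rational(5, 27) ≈ 0.18519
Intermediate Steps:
Function('Q')(m, B) = Add(40, Mul(5, Pow(Add(Pow(B, 2), Pow(m, 2)), Rational(1, 2)))) (Function('Q')(m, B) = Add(40, Mul(5, Pow(Add(Pow(m, 2), Pow(B, 2)), Rational(1, 2)))) = Add(40, Mul(5, Pow(Add(Pow(B, 2), Pow(m, 2)), Rational(1, 2)))))
Function('K')(p) = 2 (Function('K')(p) = Mul(Rational(1, 2), Pow(-2, 2)) = Mul(Rational(1, 2), 4) = 2)
Mul(Mul(Pow(Add(-1, Function('Q')(0, 3)), -1), Add(4, Mul(-1, -1))), Function('K')(4)) = Mul(Mul(Pow(Add(-1, Add(40, Mul(5, Pow(Add(Pow(3, 2), Pow(0, 2)), Rational(1, 2))))), -1), Add(4, Mul(-1, -1))), 2) = Mul(Mul(Pow(Add(-1, Add(40, Mul(5, Pow(Add(9, 0), Rational(1, 2))))), -1), Add(4, 1)), 2) = Mul(Mul(Pow(Add(-1, Add(40, Mul(5, Pow(9, Rational(1, 2))))), -1), 5), 2) = Mul(Mul(Pow(Add(-1, Add(40, Mul(5, 3))), -1), 5), 2) = Mul(Mul(Pow(Add(-1, Add(40, 15)), -1), 5), 2) = Mul(Mul(Pow(Add(-1, 55), -1), 5), 2) = Mul(Mul(Pow(54, -1), 5), 2) = Mul(Mul(Rational(1, 54), 5), 2) = Mul(Rational(5, 54), 2) = Rational(5, 27)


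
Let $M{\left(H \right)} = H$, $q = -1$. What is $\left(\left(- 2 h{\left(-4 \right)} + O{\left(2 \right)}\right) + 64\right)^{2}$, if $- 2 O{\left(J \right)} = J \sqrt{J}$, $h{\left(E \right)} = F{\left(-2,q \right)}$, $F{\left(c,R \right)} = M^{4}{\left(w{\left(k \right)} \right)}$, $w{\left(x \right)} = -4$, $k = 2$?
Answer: $\left(448 + \sqrt{2}\right)^{2} \approx 2.0197 \cdot 10^{5}$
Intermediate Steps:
$F{\left(c,R \right)} = 256$ ($F{\left(c,R \right)} = \left(-4\right)^{4} = 256$)
$h{\left(E \right)} = 256$
$O{\left(J \right)} = - \frac{J^{\frac{3}{2}}}{2}$ ($O{\left(J \right)} = - \frac{J \sqrt{J}}{2} = - \frac{J^{\frac{3}{2}}}{2}$)
$\left(\left(- 2 h{\left(-4 \right)} + O{\left(2 \right)}\right) + 64\right)^{2} = \left(\left(\left(-2\right) 256 - \frac{2^{\frac{3}{2}}}{2}\right) + 64\right)^{2} = \left(\left(-512 - \frac{2 \sqrt{2}}{2}\right) + 64\right)^{2} = \left(\left(-512 - \sqrt{2}\right) + 64\right)^{2} = \left(-448 - \sqrt{2}\right)^{2}$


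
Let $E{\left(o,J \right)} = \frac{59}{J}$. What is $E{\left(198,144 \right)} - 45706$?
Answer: $- \frac{6581605}{144} \approx -45706.0$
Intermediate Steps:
$E{\left(198,144 \right)} - 45706 = \frac{59}{144} - 45706 = - \frac{6581605}{144}$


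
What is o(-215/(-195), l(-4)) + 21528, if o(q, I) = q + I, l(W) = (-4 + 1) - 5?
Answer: 839323/39 ≈ 21521.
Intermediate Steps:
l(W) = -8 (l(W) = -3 - 5 = -8)
o(q, I) = I + q
o(-215/(-195), l(-4)) + 21528 = (-8 - 215/(-195)) + 21528 = (-8 - 215*(-1/195)) + 21528 = (-8 + 43/39) + 21528 = -269/39 + 21528 = 839323/39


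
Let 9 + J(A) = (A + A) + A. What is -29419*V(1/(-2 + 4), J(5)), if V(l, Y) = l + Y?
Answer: -382447/2 ≈ -1.9122e+5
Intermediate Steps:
J(A) = -9 + 3*A (J(A) = -9 + ((A + A) + A) = -9 + (2*A + A) = -9 + 3*A)
V(l, Y) = Y + l
-29419*V(1/(-2 + 4), J(5)) = -29419*((-9 + 3*5) + 1/(-2 + 4)) = -29419*((-9 + 15) + 1/2) = -29419*(6 + 1/2) = -29419*13/2 = -382447/2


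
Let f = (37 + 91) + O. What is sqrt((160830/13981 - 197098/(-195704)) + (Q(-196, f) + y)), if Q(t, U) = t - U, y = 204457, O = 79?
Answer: sqrt(330392202431869587779)/40237318 ≈ 451.74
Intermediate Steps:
f = 207 (f = (37 + 91) + 79 = 128 + 79 = 207)
sqrt((160830/13981 - 197098/(-195704)) + (Q(-196, f) + y)) = sqrt((160830/13981 - 197098/(-195704)) + ((-196 - 1*207) + 204457)) = sqrt((160830*(1/13981) - 197098*(-1/195704)) + ((-196 - 207) + 204457)) = sqrt((160830/13981 + 5797/5756) + (-403 + 204457)) = sqrt(1006785337/80474636 + 204054) = sqrt(16422178159681/80474636) = sqrt(330392202431869587779)/40237318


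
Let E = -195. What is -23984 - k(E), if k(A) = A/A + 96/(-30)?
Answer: -119909/5 ≈ -23982.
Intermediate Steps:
k(A) = -11/5 (k(A) = 1 + 96*(-1/30) = 1 - 16/5 = -11/5)
-23984 - k(E) = -23984 - 1*(-11/5) = -23984 + 11/5 = -119909/5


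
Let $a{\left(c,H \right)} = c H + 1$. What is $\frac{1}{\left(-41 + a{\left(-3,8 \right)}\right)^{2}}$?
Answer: $\frac{1}{4096} \approx 0.00024414$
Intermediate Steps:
$a{\left(c,H \right)} = 1 + H c$ ($a{\left(c,H \right)} = H c + 1 = 1 + H c$)
$\frac{1}{\left(-41 + a{\left(-3,8 \right)}\right)^{2}} = \frac{1}{\left(-41 + \left(1 + 8 \left(-3\right)\right)\right)^{2}} = \frac{1}{\left(-41 + \left(1 - 24\right)\right)^{2}} = \frac{1}{\left(-41 - 23\right)^{2}} = \frac{1}{\left(-64\right)^{2}} = \frac{1}{4096}$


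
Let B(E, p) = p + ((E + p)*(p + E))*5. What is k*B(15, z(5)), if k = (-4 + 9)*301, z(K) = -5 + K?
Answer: 1693125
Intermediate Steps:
k = 1505 (k = 5*301 = 1505)
B(E, p) = p + 5*(E + p)**2 (B(E, p) = p + ((E + p)*(E + p))*5 = p + (E + p)**2*5 = p + 5*(E + p)**2)
k*B(15, z(5)) = 1505*((-5 + 5) + 5*(15 + (-5 + 5))**2) = 1505*(0 + 5*(15 + 0)**2) = 1505*(0 + 5*15**2) = 1505*(0 + 5*225) = 1505*(0 + 1125) = 1505*1125 = 1693125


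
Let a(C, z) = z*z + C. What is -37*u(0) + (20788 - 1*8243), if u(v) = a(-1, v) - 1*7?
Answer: 12841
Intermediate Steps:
a(C, z) = C + z² (a(C, z) = z² + C = C + z²)
u(v) = -8 + v² (u(v) = (-1 + v²) - 1*7 = (-1 + v²) - 7 = -8 + v²)
-37*u(0) + (20788 - 1*8243) = -37*(-8 + 0²) + (20788 - 1*8243) = -37*(-8 + 0) + (20788 - 8243) = -37*(-8) + 12545 = 296 + 12545 = 12841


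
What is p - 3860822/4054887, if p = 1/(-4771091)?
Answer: -18420337151689/19346234871717 ≈ -0.95214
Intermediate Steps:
p = -1/4771091 ≈ -2.0960e-7
p - 3860822/4054887 = -1/4771091 - 3860822/4054887 = -18420337151689/19346234871717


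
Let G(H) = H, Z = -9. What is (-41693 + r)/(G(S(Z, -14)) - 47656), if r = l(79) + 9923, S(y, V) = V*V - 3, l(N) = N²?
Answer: 25529/47463 ≈ 0.53787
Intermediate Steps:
S(y, V) = -3 + V² (S(y, V) = V² - 3 = -3 + V²)
r = 16164 (r = 79² + 9923 = 6241 + 9923 = 16164)
(-41693 + r)/(G(S(Z, -14)) - 47656) = (-41693 + 16164)/((-3 + (-14)²) - 47656) = -25529/((-3 + 196) - 47656) = -25529/(193 - 47656) = -25529/(-47463) = -25529*(-1/47463) = 25529/47463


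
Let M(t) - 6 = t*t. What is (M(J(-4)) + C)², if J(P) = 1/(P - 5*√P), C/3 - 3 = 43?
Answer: 234638515625/11316496 - 2421975*I/1414562 ≈ 20734.0 - 1.7122*I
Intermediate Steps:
C = 138 (C = 9 + 3*43 = 9 + 129 = 138)
M(t) = 6 + t² (M(t) = 6 + t*t = 6 + t²)
(M(J(-4)) + C)² = ((6 + (1/(-4 - 10*I))²) + 138)² = ((6 + ((-4 + 10*I)/116)²) + 138)² = ((6 + (-4 + 10*I)²/13456) + 138)² = (144 + (-4 + 10*I)²/13456)²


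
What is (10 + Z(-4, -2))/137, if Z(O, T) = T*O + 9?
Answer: 27/137 ≈ 0.19708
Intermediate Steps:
Z(O, T) = 9 + O*T (Z(O, T) = O*T + 9 = 9 + O*T)
(10 + Z(-4, -2))/137 = (10 + (9 - 4*(-2)))/137 = (10 + (9 + 8))/137 = (10 + 17)/137 = (1/137)*27 = 27/137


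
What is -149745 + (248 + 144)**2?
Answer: 3919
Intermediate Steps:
-149745 + (248 + 144)**2 = -149745 + 392**2 = -149745 + 153664 = 3919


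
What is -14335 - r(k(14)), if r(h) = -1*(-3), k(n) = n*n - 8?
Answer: -14338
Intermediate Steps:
k(n) = -8 + n**2 (k(n) = n**2 - 8 = -8 + n**2)
r(h) = 3
-14335 - r(k(14)) = -14335 - 1*3 = -14335 - 3 = -14338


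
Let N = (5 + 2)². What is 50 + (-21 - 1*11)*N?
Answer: -1518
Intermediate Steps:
N = 49 (N = 7² = 49)
50 + (-21 - 1*11)*N = 50 + (-21 - 1*11)*49 = 50 + (-21 - 11)*49 = 50 - 32*49 = 50 - 1568 = -1518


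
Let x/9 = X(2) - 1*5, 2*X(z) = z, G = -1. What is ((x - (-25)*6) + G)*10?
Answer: 1130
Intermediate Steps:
X(z) = z/2
x = -36 (x = 9*((½)*2 - 1*5) = 9*(1 - 5) = 9*(-4) = -36)
((x - (-25)*6) + G)*10 = ((-36 - (-25)*6) - 1)*10 = ((-36 - 5*(-30)) - 1)*10 = ((-36 + 150) - 1)*10 = (114 - 1)*10 = 113*10 = 1130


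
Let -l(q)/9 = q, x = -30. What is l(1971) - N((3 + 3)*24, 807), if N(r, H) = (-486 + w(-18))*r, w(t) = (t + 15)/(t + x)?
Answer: 52236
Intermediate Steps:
l(q) = -9*q
w(t) = (15 + t)/(-30 + t) (w(t) = (t + 15)/(t - 30) = (15 + t)/(-30 + t))
N(r, H) = -7775*r/16 (N(r, H) = (-486 + (15 - 18)/(-30 - 18))*r = (-486 - 3/(-48))*r = (-486 - 1/48*(-3))*r = (-486 + 1/16)*r = -7775*r/16)
l(1971) - N((3 + 3)*24, 807) = -9*1971 - (-7775)*(3 + 3)*24/16 = -17739 - (-7775)*6*24/16 = -17739 - (-7775)*144/16 = -17739 - 1*(-69975) = -17739 + 69975 = 52236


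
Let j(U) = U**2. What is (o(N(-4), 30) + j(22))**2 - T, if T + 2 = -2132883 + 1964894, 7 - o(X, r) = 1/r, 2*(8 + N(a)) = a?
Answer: 368135341/900 ≈ 4.0904e+5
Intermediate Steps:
N(a) = -8 + a/2
o(X, r) = 7 - 1/r
T = -167991 (T = -2 + (-2132883 + 1964894) = -2 - 167989 = -167991)
(o(N(-4), 30) + j(22))**2 - T = ((7 - 1/30) + 22**2)**2 - 1*(-167991) = ((7 - 1*1/30) + 484)**2 + 167991 = ((7 - 1/30) + 484)**2 + 167991 = (209/30 + 484)**2 + 167991 = (14729/30)**2 + 167991 = 216943441/900 + 167991 = 368135341/900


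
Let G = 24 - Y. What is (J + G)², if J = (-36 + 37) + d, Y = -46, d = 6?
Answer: 5929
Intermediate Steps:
J = 7 (J = (-36 + 37) + 6 = 1 + 6 = 7)
G = 70 (G = 24 - 1*(-46) = 24 + 46 = 70)
(J + G)² = (7 + 70)² = 77² = 5929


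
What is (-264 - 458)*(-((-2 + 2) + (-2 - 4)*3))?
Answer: -12996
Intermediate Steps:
(-264 - 458)*(-((-2 + 2) + (-2 - 4)*3)) = -(-722)*(0 - 6*3) = -(-722)*(0 - 18) = -(-722)*(-18) = -722*18 = -12996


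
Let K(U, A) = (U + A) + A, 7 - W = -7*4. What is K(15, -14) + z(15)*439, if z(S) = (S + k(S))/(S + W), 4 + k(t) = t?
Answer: 5382/25 ≈ 215.28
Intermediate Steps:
W = 35 (W = 7 - (-7)*4 = 7 - 1*(-28) = 7 + 28 = 35)
k(t) = -4 + t
z(S) = (-4 + 2*S)/(35 + S) (z(S) = (S + (-4 + S))/(S + 35) = (-4 + 2*S)/(35 + S))
K(U, A) = U + 2*A (K(U, A) = (A + U) + A = U + 2*A)
K(15, -14) + z(15)*439 = (15 + 2*(-14)) + (2*(-2 + 15)/(35 + 15))*439 = (15 - 28) + (2*13/50)*439 = -13 + (2*(1/50)*13)*439 = -13 + (13/25)*439 = -13 + 5707/25 = 5382/25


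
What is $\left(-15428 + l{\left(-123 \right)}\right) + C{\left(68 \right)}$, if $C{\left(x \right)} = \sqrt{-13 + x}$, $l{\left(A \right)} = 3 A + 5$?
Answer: $-15792 + \sqrt{55} \approx -15785.0$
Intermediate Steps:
$l{\left(A \right)} = 5 + 3 A$
$\left(-15428 + l{\left(-123 \right)}\right) + C{\left(68 \right)} = \left(-15428 + \left(5 + 3 \left(-123\right)\right)\right) + \sqrt{-13 + 68} = \left(-15428 + \left(5 - 369\right)\right) + \sqrt{55} = \left(-15428 - 364\right) + \sqrt{55} = -15792 + \sqrt{55}$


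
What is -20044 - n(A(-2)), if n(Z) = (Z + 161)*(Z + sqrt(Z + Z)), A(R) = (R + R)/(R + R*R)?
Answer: -19726 - 318*I ≈ -19726.0 - 318.0*I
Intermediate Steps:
A(R) = 2*R/(R + R**2) (A(R) = (2*R)/(R + R**2) = 2*R/(R + R**2))
n(Z) = (161 + Z)*(Z + sqrt(2)*sqrt(Z)) (n(Z) = (161 + Z)*(Z + sqrt(2*Z)) = (161 + Z)*(Z + sqrt(2)*sqrt(Z)))
-20044 - n(A(-2)) = -20044 - ((2/(1 - 2))**2 + 161*(2/(1 - 2)) + sqrt(2)*(2/(1 - 2))**(3/2) + 161*sqrt(2)*sqrt(2/(1 - 2))) = -20044 - ((2/(-1))**2 + 161*(2/(-1)) + sqrt(2)*(2/(-1))**(3/2) + 161*sqrt(2)*sqrt(2/(-1))) = -20044 - ((2*(-1))**2 + 161*(2*(-1)) + sqrt(2)*(2*(-1))**(3/2) + 161*sqrt(2)*sqrt(2*(-1))) = -20044 - ((-2)**2 + 161*(-2) + sqrt(2)*(-2)**(3/2) + 161*sqrt(2)*sqrt(-2)) = -20044 - (4 - 322 + sqrt(2)*(-2*I*sqrt(2)) + 161*sqrt(2)*(I*sqrt(2))) = -20044 - (4 - 322 - 4*I + 322*I) = -20044 - (-318 + 318*I) = -20044 + (318 - 318*I) = -19726 - 318*I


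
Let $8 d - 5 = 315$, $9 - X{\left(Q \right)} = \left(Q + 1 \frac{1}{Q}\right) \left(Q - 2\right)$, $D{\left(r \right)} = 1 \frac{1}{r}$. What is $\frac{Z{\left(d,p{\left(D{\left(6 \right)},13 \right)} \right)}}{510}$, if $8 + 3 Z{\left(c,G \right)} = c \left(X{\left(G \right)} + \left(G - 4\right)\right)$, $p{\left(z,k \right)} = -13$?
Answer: $- \frac{53132}{9945} \approx -5.3426$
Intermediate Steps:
$D{\left(r \right)} = \frac{1}{r}$
$X{\left(Q \right)} = 9 - \left(-2 + Q\right) \left(Q + \frac{1}{Q}\right)$ ($X{\left(Q \right)} = 9 - \left(Q + 1 \frac{1}{Q}\right) \left(Q - 2\right) = 9 - \left(Q + \frac{1}{Q}\right) \left(-2 + Q\right) = 9 - \left(-2 + Q\right) \left(Q + \frac{1}{Q}\right)$)
$d = 40$ ($d = \frac{5}{8} + \frac{1}{8} \cdot 315 = \frac{5}{8} + \frac{315}{8} = 40$)
$Z{\left(c,G \right)} = - \frac{8}{3} + \frac{c \left(4 - G^{2} + \frac{2}{G} + 3 G\right)}{3}$ ($Z{\left(c,G \right)} = - \frac{8}{3} + \frac{c \left(\left(8 - G^{2} + 2 G + \frac{2}{G}\right) + \left(G - 4\right)\right)}{3} = - \frac{8}{3} + \frac{c \left(\left(8 - G^{2} + 2 G + \frac{2}{G}\right) + \left(-4 + G\right)\right)}{3} = - \frac{8}{3} + \frac{c \left(4 - G^{2} + \frac{2}{G} + 3 G\right)}{3}$)
$\frac{Z{\left(d,p{\left(D{\left(6 \right)},13 \right)} \right)}}{510} = \frac{- \frac{8}{3} + \frac{4}{3} \cdot 40 - 520 - \frac{40 \left(-13\right)^{2}}{3} + \frac{2}{3} \cdot 40 \frac{1}{-13}}{510} = \left(- \frac{8}{3} + \frac{160}{3} - 520 - \frac{40}{3} \cdot 169 + \frac{2}{3} \cdot 40 \left(- \frac{1}{13}\right)\right) \frac{1}{510} = \left(- \frac{8}{3} + \frac{160}{3} - 520 - \frac{6760}{3} - \frac{80}{39}\right) \frac{1}{510} = \left(- \frac{106264}{39}\right) \frac{1}{510} = - \frac{53132}{9945}$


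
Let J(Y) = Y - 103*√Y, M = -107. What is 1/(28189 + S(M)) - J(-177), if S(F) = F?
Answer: 4970515/28082 + 103*I*√177 ≈ 177.0 + 1370.3*I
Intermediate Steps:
J(Y) = Y - 103*√Y
1/(28189 + S(M)) - J(-177) = 1/(28189 - 107) - (-177 - 103*I*√177) = 1/28082 - (-177 - 103*I*√177) = 1/28082 + (177 + 103*I*√177) = 4970515/28082 + 103*I*√177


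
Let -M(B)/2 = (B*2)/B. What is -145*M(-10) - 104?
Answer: 476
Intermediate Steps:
M(B) = -4 (M(B) = -2*B*2/B = -2*2*B/B = -2*2 = -4)
-145*M(-10) - 104 = -145*(-4) - 104 = 580 - 104 = 476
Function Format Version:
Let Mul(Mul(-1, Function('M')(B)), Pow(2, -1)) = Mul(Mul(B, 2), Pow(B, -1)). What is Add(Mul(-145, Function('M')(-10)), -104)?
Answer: 476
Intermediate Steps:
Function('M')(B) = -4 (Function('M')(B) = Mul(-2, Mul(Mul(B, 2), Pow(B, -1))) = Mul(-2, Mul(Mul(2, B), Pow(B, -1))) = Mul(-2, 2) = -4)
Add(Mul(-145, Function('M')(-10)), -104) = Add(Mul(-145, -4), -104) = Add(580, -104) = 476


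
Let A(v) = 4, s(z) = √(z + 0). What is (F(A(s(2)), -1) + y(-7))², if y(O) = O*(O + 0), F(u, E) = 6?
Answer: 3025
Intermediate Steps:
s(z) = √z
y(O) = O² (y(O) = O*O = O²)
(F(A(s(2)), -1) + y(-7))² = (6 + (-7)²)² = (6 + 49)² = 55² = 3025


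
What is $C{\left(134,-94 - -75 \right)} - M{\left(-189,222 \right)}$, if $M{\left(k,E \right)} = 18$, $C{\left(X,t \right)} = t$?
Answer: $-37$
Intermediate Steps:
$C{\left(134,-94 - -75 \right)} - M{\left(-189,222 \right)} = \left(-94 - -75\right) - 18 = \left(-94 + 75\right) - 18 = -19 - 18 = -37$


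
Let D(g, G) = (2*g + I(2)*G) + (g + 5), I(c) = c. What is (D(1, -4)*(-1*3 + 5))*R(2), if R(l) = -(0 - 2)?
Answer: 0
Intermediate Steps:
R(l) = 2 (R(l) = -1*(-2) = 2)
D(g, G) = 5 + 2*G + 3*g (D(g, G) = (2*g + 2*G) + (g + 5) = (2*G + 2*g) + (5 + g) = 5 + 2*G + 3*g)
(D(1, -4)*(-1*3 + 5))*R(2) = ((5 + 2*(-4) + 3*1)*(-1*3 + 5))*2 = ((5 - 8 + 3)*(-3 + 5))*2 = (0*2)*2 = 0*2 = 0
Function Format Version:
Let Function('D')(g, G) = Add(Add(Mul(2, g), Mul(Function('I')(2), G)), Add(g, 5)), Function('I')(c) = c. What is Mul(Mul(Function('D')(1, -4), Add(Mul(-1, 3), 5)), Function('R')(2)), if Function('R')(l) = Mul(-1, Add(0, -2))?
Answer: 0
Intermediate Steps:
Function('R')(l) = 2 (Function('R')(l) = Mul(-1, -2) = 2)
Function('D')(g, G) = Add(5, Mul(2, G), Mul(3, g)) (Function('D')(g, G) = Add(Add(Mul(2, g), Mul(2, G)), Add(g, 5)) = Add(Add(Mul(2, G), Mul(2, g)), Add(5, g)) = Add(5, Mul(2, G), Mul(3, g)))
Mul(Mul(Function('D')(1, -4), Add(Mul(-1, 3), 5)), Function('R')(2)) = Mul(Mul(Add(5, Mul(2, -4), Mul(3, 1)), Add(Mul(-1, 3), 5)), 2) = Mul(Mul(Add(5, -8, 3), Add(-3, 5)), 2) = Mul(Mul(0, 2), 2) = Mul(0, 2) = 0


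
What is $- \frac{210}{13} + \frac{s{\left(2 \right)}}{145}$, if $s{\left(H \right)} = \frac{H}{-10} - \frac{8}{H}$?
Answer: $- \frac{152523}{9425} \approx -16.183$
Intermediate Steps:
$s{\left(H \right)} = - \frac{8}{H} - \frac{H}{10}$ ($s{\left(H \right)} = H \left(- \frac{1}{10}\right) - \frac{8}{H} = - \frac{H}{10} - \frac{8}{H} = - \frac{8}{H} - \frac{H}{10}$)
$- \frac{210}{13} + \frac{s{\left(2 \right)}}{145} = - \frac{210}{13} + \frac{- \frac{8}{2} - \frac{1}{5}}{145} = \left(-210\right) \frac{1}{13} + \left(\left(-8\right) \frac{1}{2} - \frac{1}{5}\right) \frac{1}{145} = - \frac{210}{13} + \left(-4 - \frac{1}{5}\right) \frac{1}{145} = - \frac{210}{13} - \frac{21}{725} = - \frac{152523}{9425}$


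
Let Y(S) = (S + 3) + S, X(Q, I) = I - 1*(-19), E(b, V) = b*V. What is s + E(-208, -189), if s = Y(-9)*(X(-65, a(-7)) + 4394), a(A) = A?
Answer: -26778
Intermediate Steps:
E(b, V) = V*b
X(Q, I) = 19 + I (X(Q, I) = I + 19 = 19 + I)
Y(S) = 3 + 2*S (Y(S) = (3 + S) + S = 3 + 2*S)
s = -66090 (s = (3 + 2*(-9))*((19 - 7) + 4394) = (3 - 18)*(12 + 4394) = -15*4406 = -66090)
s + E(-208, -189) = -66090 - 189*(-208) = -66090 + 39312 = -26778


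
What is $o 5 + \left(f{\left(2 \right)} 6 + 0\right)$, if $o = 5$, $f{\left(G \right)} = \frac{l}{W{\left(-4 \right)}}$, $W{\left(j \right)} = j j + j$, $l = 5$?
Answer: $\frac{55}{2} \approx 27.5$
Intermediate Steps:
$W{\left(j \right)} = j + j^{2}$ ($W{\left(j \right)} = j^{2} + j = j + j^{2}$)
$f{\left(G \right)} = \frac{5}{12}$ ($f{\left(G \right)} = \frac{5}{\left(-4\right) \left(1 - 4\right)} = \frac{5}{\left(-4\right) \left(-3\right)} = \frac{5}{12}$)
$o 5 + \left(f{\left(2 \right)} 6 + 0\right) = 5 \cdot 5 + \left(\frac{5}{12} \cdot 6 + 0\right) = 25 + \left(\frac{5}{2} + 0\right) = 25 + \frac{5}{2} = \frac{55}{2}$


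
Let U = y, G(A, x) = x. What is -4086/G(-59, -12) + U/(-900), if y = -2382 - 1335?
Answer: 34463/100 ≈ 344.63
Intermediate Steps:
y = -3717
U = -3717
-4086/G(-59, -12) + U/(-900) = -4086/(-12) - 3717/(-900) = -4086*(-1/12) - 3717*(-1/900) = 681/2 + 413/100 = 34463/100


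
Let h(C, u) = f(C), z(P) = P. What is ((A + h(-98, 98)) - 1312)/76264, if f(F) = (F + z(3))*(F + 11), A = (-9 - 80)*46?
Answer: 2859/76264 ≈ 0.037488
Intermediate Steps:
A = -4094 (A = -89*46 = -4094)
f(F) = (3 + F)*(11 + F) (f(F) = (F + 3)*(F + 11) = (3 + F)*(11 + F))
h(C, u) = 33 + C² + 14*C
((A + h(-98, 98)) - 1312)/76264 = ((-4094 + (33 + (-98)² + 14*(-98))) - 1312)/76264 = ((-4094 + (33 + 9604 - 1372)) - 1312)*(1/76264) = ((-4094 + 8265) - 1312)*(1/76264) = (4171 - 1312)*(1/76264) = 2859*(1/76264) = 2859/76264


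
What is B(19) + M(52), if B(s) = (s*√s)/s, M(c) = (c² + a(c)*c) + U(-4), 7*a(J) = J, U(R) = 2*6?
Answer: 21716/7 + √19 ≈ 3106.6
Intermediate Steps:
U(R) = 12
a(J) = J/7
M(c) = 12 + 8*c²/7 (M(c) = (c² + (c/7)*c) + 12 = (c² + c²/7) + 12 = 8*c²/7 + 12 = 12 + 8*c²/7)
B(s) = √s (B(s) = s^(3/2)/s = √s)
B(19) + M(52) = √19 + (12 + (8/7)*52²) = √19 + (12 + (8/7)*2704) = √19 + (12 + 21632/7) = √19 + 21716/7 = 21716/7 + √19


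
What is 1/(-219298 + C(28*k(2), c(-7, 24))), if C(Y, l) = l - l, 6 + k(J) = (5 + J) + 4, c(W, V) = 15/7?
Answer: -1/219298 ≈ -4.5600e-6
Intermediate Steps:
c(W, V) = 15/7 (c(W, V) = 15*(⅐) = 15/7)
k(J) = 3 + J (k(J) = -6 + ((5 + J) + 4) = -6 + (9 + J) = 3 + J)
C(Y, l) = 0
1/(-219298 + C(28*k(2), c(-7, 24))) = 1/(-219298 + 0) = 1/(-219298) = -1/219298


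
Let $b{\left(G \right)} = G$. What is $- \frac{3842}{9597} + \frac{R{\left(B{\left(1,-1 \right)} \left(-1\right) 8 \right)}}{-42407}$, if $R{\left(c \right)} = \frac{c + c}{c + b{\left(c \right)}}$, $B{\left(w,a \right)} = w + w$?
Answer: $- \frac{162937291}{406979979} \approx -0.40036$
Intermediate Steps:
$B{\left(w,a \right)} = 2 w$
$R{\left(c \right)} = 1$ ($R{\left(c \right)} = \frac{c + c}{c + c} = \frac{2 c}{2 c} = 2 c \frac{1}{2 c} = 1$)
$- \frac{3842}{9597} + \frac{R{\left(B{\left(1,-1 \right)} \left(-1\right) 8 \right)}}{-42407} = - \frac{3842}{9597} + 1 \frac{1}{-42407} = \left(-3842\right) \frac{1}{9597} + 1 \left(- \frac{1}{42407}\right) = - \frac{3842}{9597} - \frac{1}{42407} = - \frac{162937291}{406979979}$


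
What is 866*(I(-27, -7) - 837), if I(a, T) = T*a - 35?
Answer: -591478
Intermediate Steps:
I(a, T) = -35 + T*a
866*(I(-27, -7) - 837) = 866*((-35 - 7*(-27)) - 837) = 866*((-35 + 189) - 837) = 866*(154 - 837) = 866*(-683) = -591478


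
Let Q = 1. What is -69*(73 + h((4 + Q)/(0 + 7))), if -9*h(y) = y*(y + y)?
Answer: -739289/147 ≈ -5029.2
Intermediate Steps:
h(y) = -2*y²/9 (h(y) = -y*(y + y)/9 = -y*2*y/9 = -2*y²/9)
-69*(73 + h((4 + Q)/(0 + 7))) = -69*(73 - 2*(4 + 1)²/(0 + 7)²/9) = -69*(73 - 2*(5/7)²/9) = -69*(73 - 2/9*25/49) = -69*(73 - 50/441) = -69*32143/441 = -739289/147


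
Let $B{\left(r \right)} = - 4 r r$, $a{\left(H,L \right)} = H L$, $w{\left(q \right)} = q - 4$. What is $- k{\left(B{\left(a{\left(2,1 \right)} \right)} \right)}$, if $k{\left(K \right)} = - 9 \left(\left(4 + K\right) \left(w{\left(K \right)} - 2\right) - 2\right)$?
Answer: $2358$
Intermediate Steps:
$w{\left(q \right)} = -4 + q$
$B{\left(r \right)} = - 4 r^{2}$
$k{\left(K \right)} = 18 - 9 \left(-6 + K\right) \left(4 + K\right)$ ($k{\left(K \right)} = - 9 \left(\left(4 + K\right) \left(\left(-4 + K\right) - 2\right) - 2\right) = - 9 \left(\left(4 + K\right) \left(-6 + K\right) - 2\right) = - 9 \left(\left(-6 + K\right) \left(4 + K\right) - 2\right) = - 9 \left(-2 + \left(-6 + K\right) \left(4 + K\right)\right) = 18 - 9 \left(-6 + K\right) \left(4 + K\right)$)
$- k{\left(B{\left(a{\left(2,1 \right)} \right)} \right)} = - (234 - 9 \left(- 4 \left(2 \cdot 1\right)^{2}\right)^{2} + 18 \left(- 4 \left(2 \cdot 1\right)^{2}\right)) = - (234 - 9 \left(- 4 \cdot 2^{2}\right)^{2} + 18 \left(- 4 \cdot 2^{2}\right)) = - (234 - 9 \left(\left(-4\right) 4\right)^{2} + 18 \left(\left(-4\right) 4\right)) = - (234 - 9 \left(-16\right)^{2} + 18 \left(-16\right)) = - (234 - 2304 - 288) = \left(-1\right) \left(-2358\right) = 2358$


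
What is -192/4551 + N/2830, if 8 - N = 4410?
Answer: -3429477/2146555 ≈ -1.5977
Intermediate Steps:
N = -4402 (N = 8 - 1*4410 = 8 - 4410 = -4402)
-192/4551 + N/2830 = -192/4551 - 4402/2830 = -192*1/4551 - 4402*1/2830 = -64/1517 - 2201/1415 = -3429477/2146555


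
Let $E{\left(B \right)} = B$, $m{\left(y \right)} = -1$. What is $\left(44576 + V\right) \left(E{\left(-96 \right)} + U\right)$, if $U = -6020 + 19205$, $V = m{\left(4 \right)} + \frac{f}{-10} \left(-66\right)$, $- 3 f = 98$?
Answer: $\frac{2903100933}{5} \approx 5.8062 \cdot 10^{8}$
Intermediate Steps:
$f = - \frac{98}{3}$ ($f = \left(- \frac{1}{3}\right) 98 = - \frac{98}{3} \approx -32.667$)
$V = - \frac{1083}{5}$ ($V = -1 + - \frac{98}{3 \left(-10\right)} \left(-66\right) = -1 + \left(- \frac{98}{3}\right) \left(- \frac{1}{10}\right) \left(-66\right) = -1 + \frac{49}{15} \left(-66\right) = -1 - \frac{1078}{5} = - \frac{1083}{5} \approx -216.6$)
$U = 13185$
$\left(44576 + V\right) \left(E{\left(-96 \right)} + U\right) = \left(44576 - \frac{1083}{5}\right) \left(-96 + 13185\right) = \frac{221797}{5} \cdot 13089 = \frac{2903100933}{5}$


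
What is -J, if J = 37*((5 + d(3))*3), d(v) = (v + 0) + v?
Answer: -1221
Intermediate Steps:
d(v) = 2*v (d(v) = v + v = 2*v)
J = 1221 (J = 37*((5 + 2*3)*3) = 37*((5 + 6)*3) = 37*(11*3) = 37*33 = 1221)
-J = -1*1221 = -1221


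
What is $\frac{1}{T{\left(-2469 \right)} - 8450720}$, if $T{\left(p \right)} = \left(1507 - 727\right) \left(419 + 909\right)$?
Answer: $- \frac{1}{7414880} \approx -1.3486 \cdot 10^{-7}$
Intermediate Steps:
$T{\left(p \right)} = 1035840$ ($T{\left(p \right)} = 780 \cdot 1328 = 1035840$)
$\frac{1}{T{\left(-2469 \right)} - 8450720} = \frac{1}{1035840 - 8450720} = \frac{1}{-7414880} = - \frac{1}{7414880}$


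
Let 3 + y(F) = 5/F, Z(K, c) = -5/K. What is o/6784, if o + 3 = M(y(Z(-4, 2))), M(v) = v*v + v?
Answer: -1/6784 ≈ -0.00014741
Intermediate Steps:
y(F) = -3 + 5/F
M(v) = v + v² (M(v) = v² + v = v + v²)
o = -1 (o = -3 + (-3 + 5/((-5/(-4))))*(1 + (-3 + 5/((-5/(-4))))) = -3 + (-3 + 5/((-5*(-¼))))*(1 + (-3 + 5/((-5*(-¼))))) = -3 + (-3 + 5/(5/4))*(1 + (-3 + 5/(5/4))) = -3 + (-3 + 5*(⅘))*(1 + (-3 + 5*(⅘))) = -3 + (-3 + 4)*(1 + (-3 + 4)) = -3 + 1*(1 + 1) = -3 + 1*2 = -3 + 2 = -1)
o/6784 = -1/6784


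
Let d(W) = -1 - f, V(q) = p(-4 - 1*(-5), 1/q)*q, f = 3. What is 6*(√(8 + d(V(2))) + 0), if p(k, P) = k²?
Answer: 12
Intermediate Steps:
V(q) = q (V(q) = (-4 - 1*(-5))²*q = (-4 + 5)²*q = 1²*q = 1*q = q)
d(W) = -4 (d(W) = -1 - 1*3 = -1 - 3 = -4)
6*(√(8 + d(V(2))) + 0) = 6*(√(8 - 4) + 0) = 6*(√4 + 0) = 6*(2 + 0) = 6*2 = 12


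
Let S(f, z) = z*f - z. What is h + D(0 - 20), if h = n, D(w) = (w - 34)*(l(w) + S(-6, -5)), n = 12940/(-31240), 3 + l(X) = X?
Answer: -1012823/1562 ≈ -648.41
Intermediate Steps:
S(f, z) = -z + f*z (S(f, z) = f*z - z = -z + f*z)
l(X) = -3 + X
n = -647/1562 (n = 12940*(-1/31240) = -647/1562 ≈ -0.41421)
D(w) = (-34 + w)*(32 + w) (D(w) = (w - 34)*((-3 + w) - 5*(-1 - 6)) = (-34 + w)*((-3 + w) - 5*(-7)) = (-34 + w)*((-3 + w) + 35) = (-34 + w)*(32 + w))
h = -647/1562 ≈ -0.41421
h + D(0 - 20) = -647/1562 + (-1088 + (0 - 20) + (0 - 20)*(-3 + (0 - 20))) = -647/1562 + (-1088 - 20 - 20*(-3 - 20)) = -647/1562 + (-1088 - 20 - 20*(-23)) = -647/1562 + (-1088 - 20 + 460) = -647/1562 - 648 = -1012823/1562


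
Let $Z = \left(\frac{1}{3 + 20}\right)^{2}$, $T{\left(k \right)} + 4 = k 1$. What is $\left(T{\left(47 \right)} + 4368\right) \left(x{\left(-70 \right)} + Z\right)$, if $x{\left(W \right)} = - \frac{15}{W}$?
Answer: $\frac{7062011}{7406} \approx 953.55$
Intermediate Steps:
$T{\left(k \right)} = -4 + k$ ($T{\left(k \right)} = -4 + k 1 = -4 + k$)
$Z = \frac{1}{529}$ ($Z = \left(\frac{1}{23}\right)^{2} = \frac{1}{529} \approx 0.0018904$)
$\left(T{\left(47 \right)} + 4368\right) \left(x{\left(-70 \right)} + Z\right) = \left(\left(-4 + 47\right) + 4368\right) \left(- \frac{15}{-70} + \frac{1}{529}\right) = \left(43 + 4368\right) \left(\left(-15\right) \left(- \frac{1}{70}\right) + \frac{1}{529}\right) = 4411 \left(\frac{3}{14} + \frac{1}{529}\right) = 4411 \cdot \frac{1601}{7406} = \frac{7062011}{7406}$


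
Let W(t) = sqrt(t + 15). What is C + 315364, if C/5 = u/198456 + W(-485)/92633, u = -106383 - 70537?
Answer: 7823124173/24807 + 5*I*sqrt(470)/92633 ≈ 3.1536e+5 + 0.0011702*I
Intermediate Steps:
u = -176920
W(t) = sqrt(15 + t)
C = -110575/24807 + 5*I*sqrt(470)/92633 (C = 5*(-176920/198456 + sqrt(15 - 485)/92633) = 5*(-176920*1/198456 + sqrt(-470)*(1/92633)) = 5*(-22115/24807 + (I*sqrt(470))*(1/92633)) = 5*(-22115/24807 + I*sqrt(470)/92633) = -110575/24807 + 5*I*sqrt(470)/92633 ≈ -4.4574 + 0.0011702*I)
C + 315364 = (-110575/24807 + 5*I*sqrt(470)/92633) + 315364 = 7823124173/24807 + 5*I*sqrt(470)/92633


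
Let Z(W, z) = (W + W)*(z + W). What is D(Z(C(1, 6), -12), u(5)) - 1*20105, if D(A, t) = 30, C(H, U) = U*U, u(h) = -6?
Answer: -20075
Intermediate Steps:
C(H, U) = U²
Z(W, z) = 2*W*(W + z) (Z(W, z) = (2*W)*(W + z) = 2*W*(W + z))
D(Z(C(1, 6), -12), u(5)) - 1*20105 = 30 - 1*20105 = 30 - 20105 = -20075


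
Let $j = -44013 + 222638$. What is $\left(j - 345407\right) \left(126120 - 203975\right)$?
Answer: $12984812610$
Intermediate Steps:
$j = 178625$
$\left(j - 345407\right) \left(126120 - 203975\right) = \left(178625 - 345407\right) \left(126120 - 203975\right) = \left(-166782\right) \left(-77855\right) = 12984812610$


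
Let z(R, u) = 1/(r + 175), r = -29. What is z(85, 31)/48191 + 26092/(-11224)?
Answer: -11473770393/4935674029 ≈ -2.3247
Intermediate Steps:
z(R, u) = 1/146 (z(R, u) = 1/(-29 + 175) = 1/146)
z(85, 31)/48191 + 26092/(-11224) = (1/146)/48191 + 26092/(-11224) = (1/146)*(1/48191) + 26092*(-1/11224) = 1/7035886 - 6523/2806 = -11473770393/4935674029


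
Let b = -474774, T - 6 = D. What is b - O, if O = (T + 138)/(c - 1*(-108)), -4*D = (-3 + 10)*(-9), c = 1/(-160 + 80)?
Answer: -4101585366/8639 ≈ -4.7478e+5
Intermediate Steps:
c = -1/80 (c = 1/(-80) = -1/80 ≈ -0.012500)
D = 63/4 (D = -(-3 + 10)*(-9)/4 = -7*(-9)/4 = -1/4*(-63) = 63/4 ≈ 15.750)
T = 87/4 (T = 6 + 63/4 = 87/4 ≈ 21.750)
O = 12780/8639 (O = (87/4 + 138)/(-1/80 - 1*(-108)) = (639/4)/(-1/80 + 108) = (639/4)/(8639/80) = (80/8639)*(639/4) = 12780/8639 ≈ 1.4793)
b - O = -474774 - 1*12780/8639 = -474774 - 12780/8639 = -4101585366/8639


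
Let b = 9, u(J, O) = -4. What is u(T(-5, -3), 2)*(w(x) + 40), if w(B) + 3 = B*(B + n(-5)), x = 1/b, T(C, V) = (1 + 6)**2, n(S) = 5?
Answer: -12172/81 ≈ -150.27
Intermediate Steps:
T(C, V) = 49 (T(C, V) = 7**2 = 49)
x = 1/9 ≈ 0.11111
w(B) = -3 + B*(5 + B) (w(B) = -3 + B*(B + 5) = -3 + B*(5 + B))
u(T(-5, -3), 2)*(w(x) + 40) = -4*((-3 + (1/9)**2 + 5*(1/9)) + 40) = -4*((-3 + 1/81 + 5/9) + 40) = -4*(-197/81 + 40) = -4*3043/81 = -12172/81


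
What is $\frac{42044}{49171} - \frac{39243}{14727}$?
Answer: $- \frac{436811855}{241380439} \approx -1.8096$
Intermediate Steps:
$\frac{42044}{49171} - \frac{39243}{14727} = 42044 \cdot \frac{1}{49171} - \frac{13081}{4909} = \frac{42044}{49171} - \frac{13081}{4909} = - \frac{436811855}{241380439}$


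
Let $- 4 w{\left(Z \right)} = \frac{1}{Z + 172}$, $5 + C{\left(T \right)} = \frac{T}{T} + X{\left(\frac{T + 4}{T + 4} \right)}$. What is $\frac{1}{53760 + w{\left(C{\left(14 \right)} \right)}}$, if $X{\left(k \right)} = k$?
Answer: $\frac{676}{36341759} \approx 1.8601 \cdot 10^{-5}$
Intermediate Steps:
$C{\left(T \right)} = -3$ ($C{\left(T \right)} = -5 + \left(\frac{T}{T} + \frac{T + 4}{T + 4}\right) = -5 + \left(1 + \frac{4 + T}{4 + T}\right) = -5 + \left(1 + 1\right) = -5 + 2 = -3$)
$w{\left(Z \right)} = - \frac{1}{4 \left(172 + Z\right)}$ ($w{\left(Z \right)} = - \frac{1}{4 \left(Z + 172\right)} = - \frac{1}{4 \left(172 + Z\right)}$)
$\frac{1}{53760 + w{\left(C{\left(14 \right)} \right)}} = \frac{1}{53760 - \frac{1}{688 + 4 \left(-3\right)}} = \frac{1}{53760 - \frac{1}{688 - 12}} = \frac{1}{53760 - \frac{1}{676}} = \frac{1}{\frac{36341759}{676}} = \frac{676}{36341759}$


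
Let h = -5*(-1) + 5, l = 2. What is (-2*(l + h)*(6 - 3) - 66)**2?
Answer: 19044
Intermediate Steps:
h = 10 (h = 5 + 5 = 10)
(-2*(l + h)*(6 - 3) - 66)**2 = (-2*(2 + 10)*(6 - 3) - 66)**2 = (-24*3 - 66)**2 = (-2*36 - 66)**2 = (-72 - 66)**2 = (-138)**2 = 19044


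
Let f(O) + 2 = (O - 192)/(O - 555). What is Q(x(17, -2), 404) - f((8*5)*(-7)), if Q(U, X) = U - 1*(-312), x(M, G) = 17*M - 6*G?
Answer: 513053/835 ≈ 614.43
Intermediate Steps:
x(M, G) = -6*G + 17*M
Q(U, X) = 312 + U (Q(U, X) = U + 312 = 312 + U)
f(O) = -2 + (-192 + O)/(-555 + O) (f(O) = -2 + (O - 192)/(O - 555) = -2 + (-192 + O)/(-555 + O))
Q(x(17, -2), 404) - f((8*5)*(-7)) = (312 + (-6*(-2) + 17*17)) - (918 - 8*5*(-7))/(-555 + (8*5)*(-7)) = (312 + (12 + 289)) - (918 - 40*(-7))/(-555 + 40*(-7)) = (312 + 301) - (918 - 1*(-280))/(-555 - 280) = 613 - (918 + 280)/(-835) = 613 - (-1)*1198/835 = 613 - 1*(-1198/835) = 613 + 1198/835 = 513053/835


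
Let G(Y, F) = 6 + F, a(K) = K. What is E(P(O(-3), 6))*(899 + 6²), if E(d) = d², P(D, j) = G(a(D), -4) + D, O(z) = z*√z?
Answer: -21505 - 11220*I*√3 ≈ -21505.0 - 19434.0*I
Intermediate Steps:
O(z) = z^(3/2)
P(D, j) = 2 + D (P(D, j) = (6 - 4) + D = 2 + D)
E(P(O(-3), 6))*(899 + 6²) = (2 + (-3)^(3/2))²*(899 + 6²) = (2 - 3*I*√3)²*(899 + 36) = (2 - 3*I*√3)²*935 = 935*(2 - 3*I*√3)²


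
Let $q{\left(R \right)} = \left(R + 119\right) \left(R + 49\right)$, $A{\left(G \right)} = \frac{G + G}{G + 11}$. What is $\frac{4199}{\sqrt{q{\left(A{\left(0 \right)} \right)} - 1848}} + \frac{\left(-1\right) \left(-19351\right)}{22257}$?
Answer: $\frac{19351}{22257} + \frac{4199 \sqrt{3983}}{3983} \approx 67.403$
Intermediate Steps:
$A{\left(G \right)} = \frac{2 G}{11 + G}$
$q{\left(R \right)} = \left(49 + R\right) \left(119 + R\right)$ ($q{\left(R \right)} = \left(119 + R\right) \left(49 + R\right) = \left(49 + R\right) \left(119 + R\right)$)
$\frac{4199}{\sqrt{q{\left(A{\left(0 \right)} \right)} - 1848}} + \frac{\left(-1\right) \left(-19351\right)}{22257} = \frac{4199}{\sqrt{\left(5831 + \left(2 \cdot 0 \frac{1}{11 + 0}\right)^{2} + 168 \cdot 2 \cdot 0 \frac{1}{11 + 0}\right) - 1848}} + \frac{\left(-1\right) \left(-19351\right)}{22257} = \frac{4199}{\sqrt{\left(5831 + \left(2 \cdot 0 \cdot \frac{1}{11}\right)^{2} + 168 \cdot 2 \cdot 0 \cdot \frac{1}{11}\right) - 1848}} + 19351 \cdot \frac{1}{22257} = \frac{4199}{\sqrt{\left(5831 + \left(2 \cdot 0 \cdot \frac{1}{11}\right)^{2} + 168 \cdot 2 \cdot 0 \cdot \frac{1}{11}\right) - 1848}} + \frac{19351}{22257} = \frac{4199}{\sqrt{\left(5831 + 0^{2} + 168 \cdot 0\right) - 1848}} + \frac{19351}{22257} = \frac{4199}{\sqrt{\left(5831 + 0 + 0\right) - 1848}} + \frac{19351}{22257} = \frac{4199}{\sqrt{5831 - 1848}} + \frac{19351}{22257} = \frac{4199}{\sqrt{3983}} + \frac{19351}{22257} = 4199 \frac{\sqrt{3983}}{3983} + \frac{19351}{22257} = \frac{4199 \sqrt{3983}}{3983} + \frac{19351}{22257} = \frac{19351}{22257} + \frac{4199 \sqrt{3983}}{3983}$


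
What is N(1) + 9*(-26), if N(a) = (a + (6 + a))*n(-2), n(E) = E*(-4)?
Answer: -170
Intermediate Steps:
n(E) = -4*E
N(a) = 48 + 16*a (N(a) = (a + (6 + a))*(-4*(-2)) = (6 + 2*a)*8 = 48 + 16*a)
N(1) + 9*(-26) = (48 + 16*1) + 9*(-26) = (48 + 16) - 234 = 64 - 234 = -170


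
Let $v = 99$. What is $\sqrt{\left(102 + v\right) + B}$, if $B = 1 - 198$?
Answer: $2$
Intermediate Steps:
$B = -197$
$\sqrt{\left(102 + v\right) + B} = \sqrt{\left(102 + 99\right) - 197} = \sqrt{201 - 197} = \sqrt{4} = 2$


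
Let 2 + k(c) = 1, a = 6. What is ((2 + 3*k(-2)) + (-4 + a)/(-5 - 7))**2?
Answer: 49/36 ≈ 1.3611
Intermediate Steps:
k(c) = -1 (k(c) = -2 + 1 = -1)
((2 + 3*k(-2)) + (-4 + a)/(-5 - 7))**2 = ((2 + 3*(-1)) + (-4 + 6)/(-5 - 7))**2 = ((2 - 3) + 2/(-12))**2 = (-1 + 2*(-1/12))**2 = (-1 - 1/6)**2 = (-7/6)**2 = 49/36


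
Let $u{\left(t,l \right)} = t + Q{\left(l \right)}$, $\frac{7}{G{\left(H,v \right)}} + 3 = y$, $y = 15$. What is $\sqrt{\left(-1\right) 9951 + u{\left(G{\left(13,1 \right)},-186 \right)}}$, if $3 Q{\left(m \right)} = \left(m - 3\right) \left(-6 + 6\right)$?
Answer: $\frac{i \sqrt{358215}}{6} \approx 99.752 i$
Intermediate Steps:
$Q{\left(m \right)} = 0$ ($Q{\left(m \right)} = \frac{\left(m - 3\right) \left(-6 + 6\right)}{3} = \frac{\left(-3 + m\right) 0}{3} = \frac{1}{3} \cdot 0 = 0$)
$G{\left(H,v \right)} = \frac{7}{12}$ ($G{\left(H,v \right)} = \frac{7}{-3 + 15} = \frac{7}{12}$)
$u{\left(t,l \right)} = t$ ($u{\left(t,l \right)} = t + 0 = t$)
$\sqrt{\left(-1\right) 9951 + u{\left(G{\left(13,1 \right)},-186 \right)}} = \sqrt{\left(-1\right) 9951 + \frac{7}{12}} = \sqrt{-9951 + \frac{7}{12}} = \sqrt{- \frac{119405}{12}} = \frac{i \sqrt{358215}}{6}$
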